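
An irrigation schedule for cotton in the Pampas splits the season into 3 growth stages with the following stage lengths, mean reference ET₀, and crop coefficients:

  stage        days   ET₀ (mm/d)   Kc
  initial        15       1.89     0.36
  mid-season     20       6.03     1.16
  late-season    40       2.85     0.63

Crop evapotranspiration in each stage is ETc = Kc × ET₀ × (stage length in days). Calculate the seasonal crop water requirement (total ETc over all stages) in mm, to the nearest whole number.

initial: 0.36 × 1.89 × 15 = 10.21 mm
mid-season: 1.16 × 6.03 × 20 = 139.90 mm
late-season: 0.63 × 2.85 × 40 = 71.82 mm
Seasonal total = 221.93 mm

222 mm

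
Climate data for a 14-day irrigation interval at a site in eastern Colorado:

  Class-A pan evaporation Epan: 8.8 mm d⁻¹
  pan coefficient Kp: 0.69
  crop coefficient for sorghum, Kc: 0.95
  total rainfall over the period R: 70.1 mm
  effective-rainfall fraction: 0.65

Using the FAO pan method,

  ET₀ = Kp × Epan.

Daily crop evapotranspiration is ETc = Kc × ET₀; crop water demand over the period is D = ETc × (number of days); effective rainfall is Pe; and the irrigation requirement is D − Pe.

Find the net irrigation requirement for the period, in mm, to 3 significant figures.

ET₀ = 0.69 × 8.8 = 6.0720 mm/d
ETc = Kc × ET₀ = 0.95 × 6.0720 = 5.7684 mm/d
Crop demand D = ETc × 14 d = 5.7684 × 14 = 80.758 mm
Pe = 0.65 × 70.1 = 45.565 mm
D − Pe = 80.758 − 45.565 = 35.193 mm

35.2 mm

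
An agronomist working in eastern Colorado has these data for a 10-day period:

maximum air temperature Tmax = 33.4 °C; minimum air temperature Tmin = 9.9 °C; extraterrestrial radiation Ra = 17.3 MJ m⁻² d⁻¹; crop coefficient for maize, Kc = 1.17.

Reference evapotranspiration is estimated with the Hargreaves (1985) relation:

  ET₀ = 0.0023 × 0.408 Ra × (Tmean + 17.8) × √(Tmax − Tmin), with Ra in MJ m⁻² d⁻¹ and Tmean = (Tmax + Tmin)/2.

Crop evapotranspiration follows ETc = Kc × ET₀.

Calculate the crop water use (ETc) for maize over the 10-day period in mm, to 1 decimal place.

36.3 mm

Tmean = (33.4 + 9.9)/2 = 21.65 °C
0.408 Ra = 0.408 × 17.3 = 7.0584 mm/d equivalent
ET₀ = 0.0023 × 7.0584 × (21.65 + 17.8) × √23.5 = 0.0023 × 7.0584 × 39.45 × 4.8477 = 3.1047 mm/d
ETc = Kc × ET₀ = 1.17 × 3.1047 = 3.6325 mm/d
Over 10 days: 3.6325 × 10 = 36.325 mm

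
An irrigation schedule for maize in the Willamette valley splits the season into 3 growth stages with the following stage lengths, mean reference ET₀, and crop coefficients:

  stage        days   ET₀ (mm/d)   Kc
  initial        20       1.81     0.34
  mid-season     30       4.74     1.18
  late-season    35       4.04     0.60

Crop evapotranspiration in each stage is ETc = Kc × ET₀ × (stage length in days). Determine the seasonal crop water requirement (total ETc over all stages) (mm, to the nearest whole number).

initial: 0.34 × 1.81 × 20 = 12.31 mm
mid-season: 1.18 × 4.74 × 30 = 167.80 mm
late-season: 0.60 × 4.04 × 35 = 84.84 mm
Seasonal total = 264.95 mm

265 mm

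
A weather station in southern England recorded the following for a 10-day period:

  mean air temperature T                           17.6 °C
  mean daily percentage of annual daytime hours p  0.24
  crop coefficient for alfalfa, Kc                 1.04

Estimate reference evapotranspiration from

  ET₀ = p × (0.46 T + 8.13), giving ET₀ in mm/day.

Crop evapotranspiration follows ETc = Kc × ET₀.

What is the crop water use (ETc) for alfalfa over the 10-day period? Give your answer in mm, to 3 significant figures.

ET₀ = 0.24 × (0.46 × 17.6 + 8.13) = 0.24 × 16.226 = 3.8942 mm/d
ETc = Kc × ET₀ = 1.04 × 3.8942 = 4.0500 mm/d
Over 10 days: 4.0500 × 10 = 40.500 mm

40.5 mm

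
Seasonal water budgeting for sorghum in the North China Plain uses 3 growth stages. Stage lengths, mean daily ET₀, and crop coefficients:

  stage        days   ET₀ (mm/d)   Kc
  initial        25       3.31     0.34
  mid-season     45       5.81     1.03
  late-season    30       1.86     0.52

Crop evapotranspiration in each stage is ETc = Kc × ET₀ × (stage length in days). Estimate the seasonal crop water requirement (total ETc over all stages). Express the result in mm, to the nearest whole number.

initial: 0.34 × 3.31 × 25 = 28.14 mm
mid-season: 1.03 × 5.81 × 45 = 269.29 mm
late-season: 0.52 × 1.86 × 30 = 29.02 mm
Seasonal total = 326.45 mm

326 mm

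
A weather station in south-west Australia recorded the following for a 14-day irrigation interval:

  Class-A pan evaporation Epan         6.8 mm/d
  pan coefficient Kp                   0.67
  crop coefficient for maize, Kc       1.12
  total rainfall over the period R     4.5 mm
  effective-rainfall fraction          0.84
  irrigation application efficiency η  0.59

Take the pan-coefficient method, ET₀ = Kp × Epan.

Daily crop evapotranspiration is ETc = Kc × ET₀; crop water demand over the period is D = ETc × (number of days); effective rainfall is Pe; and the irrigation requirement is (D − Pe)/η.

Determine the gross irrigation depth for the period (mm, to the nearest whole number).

115 mm

ET₀ = 0.67 × 6.8 = 4.5560 mm/d
ETc = Kc × ET₀ = 1.12 × 4.5560 = 5.1027 mm/d
Crop demand D = ETc × 14 d = 5.1027 × 14 = 71.438 mm
Pe = 0.84 × 4.5 = 3.780 mm
D − Pe = 71.438 − 3.780 = 67.658 mm
Gross irrigation = 67.658 / 0.59 = 114.675 mm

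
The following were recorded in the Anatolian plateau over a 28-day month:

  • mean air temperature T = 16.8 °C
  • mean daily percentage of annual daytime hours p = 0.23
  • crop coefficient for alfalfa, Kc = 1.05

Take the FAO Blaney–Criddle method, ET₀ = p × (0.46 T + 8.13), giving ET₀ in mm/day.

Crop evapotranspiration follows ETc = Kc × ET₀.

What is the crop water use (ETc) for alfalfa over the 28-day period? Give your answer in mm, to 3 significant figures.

107 mm

ET₀ = 0.23 × (0.46 × 16.8 + 8.13) = 0.23 × 15.858 = 3.6473 mm/d
ETc = Kc × ET₀ = 1.05 × 3.6473 = 3.8297 mm/d
Over 28 days: 3.8297 × 28 = 107.232 mm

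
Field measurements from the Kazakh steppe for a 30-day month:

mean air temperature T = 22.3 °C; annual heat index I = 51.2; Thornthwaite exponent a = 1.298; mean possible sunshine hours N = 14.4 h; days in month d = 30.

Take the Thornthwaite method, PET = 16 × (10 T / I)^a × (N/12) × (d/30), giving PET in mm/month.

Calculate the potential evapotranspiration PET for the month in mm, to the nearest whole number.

10T/I = 10 × 22.3 / 51.2 = 4.3555
(10T/I)^a = 4.3555^1.298 = 6.7526
Uncorrected PET = 16 × 6.7526 = 108.042 mm
Correction = (N/12)(d/30) = (14.4/12)(30/30) = 1.2000
PET = 108.042 × 1.2000 = 129.650 mm/month

130 mm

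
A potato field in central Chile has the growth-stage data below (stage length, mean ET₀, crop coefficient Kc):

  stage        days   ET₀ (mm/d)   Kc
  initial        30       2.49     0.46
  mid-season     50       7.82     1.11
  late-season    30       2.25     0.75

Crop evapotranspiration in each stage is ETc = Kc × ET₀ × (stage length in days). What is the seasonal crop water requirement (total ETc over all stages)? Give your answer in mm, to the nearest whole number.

initial: 0.46 × 2.49 × 30 = 34.36 mm
mid-season: 1.11 × 7.82 × 50 = 434.01 mm
late-season: 0.75 × 2.25 × 30 = 50.63 mm
Seasonal total = 519.00 mm

519 mm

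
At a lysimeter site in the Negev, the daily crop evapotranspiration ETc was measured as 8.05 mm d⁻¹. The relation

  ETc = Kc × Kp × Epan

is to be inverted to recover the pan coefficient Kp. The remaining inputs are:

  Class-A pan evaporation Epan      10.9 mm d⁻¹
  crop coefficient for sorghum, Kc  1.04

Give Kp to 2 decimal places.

0.71

ETc = Kc × Kp × Epan  ⇒  Kp = ETc / (Kc × Epan)
Kp = 8.05 / (1.04 × 10.9) = 8.05 / 11.336 = 0.7101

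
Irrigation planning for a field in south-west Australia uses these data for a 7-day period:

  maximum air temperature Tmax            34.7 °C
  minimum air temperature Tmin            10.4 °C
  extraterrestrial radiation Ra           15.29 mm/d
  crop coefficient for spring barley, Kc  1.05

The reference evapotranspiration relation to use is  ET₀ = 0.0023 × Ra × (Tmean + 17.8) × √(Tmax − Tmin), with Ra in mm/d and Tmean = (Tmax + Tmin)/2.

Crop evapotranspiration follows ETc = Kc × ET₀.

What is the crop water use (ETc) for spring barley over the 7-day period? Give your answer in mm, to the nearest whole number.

51 mm

Tmean = (34.7 + 10.4)/2 = 22.55 °C
ET₀ = 0.0023 × 15.29 × (22.55 + 17.8) × √24.3 = 0.0023 × 15.29 × 40.35 × 4.9295 = 6.9949 mm/d
ETc = Kc × ET₀ = 1.05 × 6.9949 = 7.3446 mm/d
Over 7 days: 7.3446 × 7 = 51.412 mm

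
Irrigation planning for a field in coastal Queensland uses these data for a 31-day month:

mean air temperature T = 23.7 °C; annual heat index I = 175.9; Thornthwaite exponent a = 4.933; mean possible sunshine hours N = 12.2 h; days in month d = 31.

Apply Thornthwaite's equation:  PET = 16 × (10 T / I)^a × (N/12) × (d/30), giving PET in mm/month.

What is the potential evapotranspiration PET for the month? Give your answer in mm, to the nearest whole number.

10T/I = 10 × 23.7 / 175.9 = 1.3474
(10T/I)^a = 1.3474^4.933 = 4.3532
Uncorrected PET = 16 × 4.3532 = 69.651 mm
Correction = (N/12)(d/30) = (12.2/12)(31/30) = 1.0506
PET = 69.651 × 1.0506 = 73.175 mm/month

73 mm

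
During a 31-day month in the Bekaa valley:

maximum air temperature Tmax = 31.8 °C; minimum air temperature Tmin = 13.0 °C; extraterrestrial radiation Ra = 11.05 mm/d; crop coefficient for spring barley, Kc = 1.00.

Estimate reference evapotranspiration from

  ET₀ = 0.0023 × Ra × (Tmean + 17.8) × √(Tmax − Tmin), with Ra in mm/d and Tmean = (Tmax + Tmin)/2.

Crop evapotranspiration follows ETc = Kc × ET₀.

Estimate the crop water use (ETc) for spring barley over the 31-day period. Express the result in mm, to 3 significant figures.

137 mm

Tmean = (31.8 + 13.0)/2 = 22.40 °C
ET₀ = 0.0023 × 11.05 × (22.40 + 17.8) × √18.8 = 0.0023 × 11.05 × 40.20 × 4.3359 = 4.4299 mm/d
ETc = Kc × ET₀ = 1.00 × 4.4299 = 4.4299 mm/d
Over 31 days: 4.4299 × 31 = 137.327 mm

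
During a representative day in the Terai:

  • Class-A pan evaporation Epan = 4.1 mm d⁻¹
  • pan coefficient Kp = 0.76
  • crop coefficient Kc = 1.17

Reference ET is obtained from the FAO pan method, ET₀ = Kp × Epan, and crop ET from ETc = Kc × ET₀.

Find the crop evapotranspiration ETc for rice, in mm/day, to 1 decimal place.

ET₀ = 0.76 × 4.1 = 3.1160 mm/d
ETc = Kc × ET₀ = 1.17 × 3.1160 = 3.6457 mm/d

3.6 mm/day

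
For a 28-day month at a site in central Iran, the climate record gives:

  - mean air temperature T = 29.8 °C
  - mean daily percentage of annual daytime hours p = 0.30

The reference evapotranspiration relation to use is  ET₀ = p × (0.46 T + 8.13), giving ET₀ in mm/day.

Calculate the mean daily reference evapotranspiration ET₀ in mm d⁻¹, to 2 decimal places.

6.55 mm d⁻¹

ET₀ = 0.30 × (0.46 × 29.8 + 8.13) = 0.30 × 21.838 = 6.5514 mm/d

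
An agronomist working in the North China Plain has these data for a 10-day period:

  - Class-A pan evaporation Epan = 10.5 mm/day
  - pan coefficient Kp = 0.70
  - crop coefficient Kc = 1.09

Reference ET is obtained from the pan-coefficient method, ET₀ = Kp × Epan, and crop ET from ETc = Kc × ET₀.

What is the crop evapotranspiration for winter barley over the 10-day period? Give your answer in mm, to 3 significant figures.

80.1 mm

ET₀ = 0.70 × 10.5 = 7.3500 mm/d
ETc = Kc × ET₀ = 1.09 × 7.3500 = 8.0115 mm/d
Over 10 days: 8.0115 × 10 = 80.115 mm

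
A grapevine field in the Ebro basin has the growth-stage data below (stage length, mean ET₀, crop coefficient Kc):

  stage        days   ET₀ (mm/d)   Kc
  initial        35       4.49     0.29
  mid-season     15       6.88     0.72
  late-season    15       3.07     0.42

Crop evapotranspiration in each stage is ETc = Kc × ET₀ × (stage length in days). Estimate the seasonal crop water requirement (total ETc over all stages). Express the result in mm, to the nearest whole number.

initial: 0.29 × 4.49 × 35 = 45.57 mm
mid-season: 0.72 × 6.88 × 15 = 74.30 mm
late-season: 0.42 × 3.07 × 15 = 19.34 mm
Seasonal total = 139.21 mm

139 mm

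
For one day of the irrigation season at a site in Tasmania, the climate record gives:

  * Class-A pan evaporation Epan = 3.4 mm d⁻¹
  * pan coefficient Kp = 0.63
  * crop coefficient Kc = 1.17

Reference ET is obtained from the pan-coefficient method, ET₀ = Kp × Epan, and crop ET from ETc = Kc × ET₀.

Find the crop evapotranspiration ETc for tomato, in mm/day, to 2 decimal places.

ET₀ = 0.63 × 3.4 = 2.1420 mm/d
ETc = Kc × ET₀ = 1.17 × 2.1420 = 2.5061 mm/d

2.51 mm/day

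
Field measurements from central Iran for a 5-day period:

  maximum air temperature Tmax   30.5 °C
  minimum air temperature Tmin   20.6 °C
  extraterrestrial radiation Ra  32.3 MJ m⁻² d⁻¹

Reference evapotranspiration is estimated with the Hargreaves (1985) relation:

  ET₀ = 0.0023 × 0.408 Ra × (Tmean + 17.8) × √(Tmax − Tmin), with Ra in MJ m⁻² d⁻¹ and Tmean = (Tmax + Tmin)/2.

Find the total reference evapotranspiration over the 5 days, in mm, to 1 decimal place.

20.7 mm

Tmean = (30.5 + 20.6)/2 = 25.55 °C
0.408 Ra = 0.408 × 32.3 = 13.1784 mm/d equivalent
ET₀ = 0.0023 × 13.1784 × (25.55 + 17.8) × √9.9 = 0.0023 × 13.1784 × 43.35 × 3.1464 = 4.1342 mm/d
Over 5 days: 4.1342 × 5 = 20.671 mm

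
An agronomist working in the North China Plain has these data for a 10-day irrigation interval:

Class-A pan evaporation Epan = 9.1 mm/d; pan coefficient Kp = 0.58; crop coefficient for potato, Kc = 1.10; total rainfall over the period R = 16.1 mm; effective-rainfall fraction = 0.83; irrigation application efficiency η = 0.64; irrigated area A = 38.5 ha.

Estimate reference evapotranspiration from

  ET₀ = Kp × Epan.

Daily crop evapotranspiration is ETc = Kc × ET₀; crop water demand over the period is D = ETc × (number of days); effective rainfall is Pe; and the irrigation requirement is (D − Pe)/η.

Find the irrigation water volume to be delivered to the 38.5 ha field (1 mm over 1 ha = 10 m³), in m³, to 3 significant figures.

ET₀ = 0.58 × 9.1 = 5.2780 mm/d
ETc = Kc × ET₀ = 1.10 × 5.2780 = 5.8058 mm/d
Crop demand D = ETc × 10 d = 5.8058 × 10 = 58.058 mm
Pe = 0.83 × 16.1 = 13.363 mm
D − Pe = 58.058 − 13.363 = 44.695 mm
Gross irrigation = 44.695 / 0.64 = 69.836 mm
Volume = 69.836 mm × 38.5 ha × 10 = 26886.9 m³

26900 m³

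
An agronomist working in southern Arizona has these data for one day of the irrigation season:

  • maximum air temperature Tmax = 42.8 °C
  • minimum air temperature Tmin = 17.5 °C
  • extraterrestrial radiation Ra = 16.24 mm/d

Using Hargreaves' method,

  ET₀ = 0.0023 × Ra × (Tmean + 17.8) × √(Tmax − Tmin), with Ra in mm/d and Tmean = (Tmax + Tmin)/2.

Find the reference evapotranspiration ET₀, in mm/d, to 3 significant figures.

Tmean = (42.8 + 17.5)/2 = 30.15 °C
ET₀ = 0.0023 × 16.24 × (30.15 + 17.8) × √25.3 = 0.0023 × 16.24 × 47.95 × 5.0299 = 9.0087 mm/d

9.01 mm/d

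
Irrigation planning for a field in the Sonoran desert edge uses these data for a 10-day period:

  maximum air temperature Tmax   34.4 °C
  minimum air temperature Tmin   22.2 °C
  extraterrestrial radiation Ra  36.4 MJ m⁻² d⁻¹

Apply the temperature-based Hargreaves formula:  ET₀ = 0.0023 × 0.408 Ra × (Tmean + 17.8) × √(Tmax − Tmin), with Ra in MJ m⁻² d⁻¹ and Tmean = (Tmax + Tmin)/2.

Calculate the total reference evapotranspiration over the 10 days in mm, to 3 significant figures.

Tmean = (34.4 + 22.2)/2 = 28.30 °C
0.408 Ra = 0.408 × 36.4 = 14.8512 mm/d equivalent
ET₀ = 0.0023 × 14.8512 × (28.30 + 17.8) × √12.2 = 0.0023 × 14.8512 × 46.10 × 3.4928 = 5.5000 mm/d
Over 10 days: 5.5000 × 10 = 55.000 mm

55.0 mm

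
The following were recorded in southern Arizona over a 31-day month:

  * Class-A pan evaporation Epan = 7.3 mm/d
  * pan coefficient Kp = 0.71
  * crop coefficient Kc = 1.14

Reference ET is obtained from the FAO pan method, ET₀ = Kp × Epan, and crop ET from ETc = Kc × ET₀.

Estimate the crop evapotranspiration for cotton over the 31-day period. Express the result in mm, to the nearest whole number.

ET₀ = 0.71 × 7.3 = 5.1830 mm/d
ETc = Kc × ET₀ = 1.14 × 5.1830 = 5.9086 mm/d
Over 31 days: 5.9086 × 31 = 183.167 mm

183 mm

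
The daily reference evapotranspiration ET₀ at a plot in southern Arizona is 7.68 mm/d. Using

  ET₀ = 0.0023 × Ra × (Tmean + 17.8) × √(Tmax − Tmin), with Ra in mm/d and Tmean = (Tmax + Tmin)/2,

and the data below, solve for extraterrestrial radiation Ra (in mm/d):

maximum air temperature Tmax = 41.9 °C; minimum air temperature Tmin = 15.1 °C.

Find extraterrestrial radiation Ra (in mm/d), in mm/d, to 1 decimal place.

Tmean = 28.50 °C; √ΔT = 5.1769
Ra = ET₀ / [0.0023 × (Tmean+17.8) × √ΔT] = 7.68 / (0.0023 × 46.30 × 5.1769) = 13.931 mm/d

13.9 mm/d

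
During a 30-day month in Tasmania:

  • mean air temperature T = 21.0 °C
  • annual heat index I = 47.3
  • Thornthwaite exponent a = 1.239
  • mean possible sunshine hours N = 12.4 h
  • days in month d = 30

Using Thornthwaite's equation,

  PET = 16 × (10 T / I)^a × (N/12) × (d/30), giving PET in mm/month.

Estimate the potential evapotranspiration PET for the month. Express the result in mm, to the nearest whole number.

10T/I = 10 × 21.0 / 47.3 = 4.4397
(10T/I)^a = 4.4397^1.239 = 6.3397
Uncorrected PET = 16 × 6.3397 = 101.435 mm
Correction = (N/12)(d/30) = (12.4/12)(30/30) = 1.0333
PET = 101.435 × 1.0333 = 104.813 mm/month

105 mm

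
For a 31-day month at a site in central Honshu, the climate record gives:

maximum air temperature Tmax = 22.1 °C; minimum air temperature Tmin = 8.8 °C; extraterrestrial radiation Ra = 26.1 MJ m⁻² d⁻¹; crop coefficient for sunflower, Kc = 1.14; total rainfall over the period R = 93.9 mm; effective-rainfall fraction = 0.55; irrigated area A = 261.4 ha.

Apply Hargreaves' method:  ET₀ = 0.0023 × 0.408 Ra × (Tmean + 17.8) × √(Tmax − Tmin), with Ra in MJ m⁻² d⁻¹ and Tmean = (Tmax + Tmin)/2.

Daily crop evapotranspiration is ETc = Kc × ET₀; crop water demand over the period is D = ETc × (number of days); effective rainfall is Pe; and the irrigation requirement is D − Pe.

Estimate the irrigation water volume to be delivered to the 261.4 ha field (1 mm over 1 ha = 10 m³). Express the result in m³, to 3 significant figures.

139000 m³

Tmean = (22.1 + 8.8)/2 = 15.45 °C
0.408 Ra = 0.408 × 26.1 = 10.6488 mm/d equivalent
ET₀ = 0.0023 × 10.6488 × (15.45 + 17.8) × √13.3 = 0.0023 × 10.6488 × 33.25 × 3.6469 = 2.9699 mm/d
ETc = Kc × ET₀ = 1.14 × 2.9699 = 3.3857 mm/d
Crop demand D = ETc × 31 d = 3.3857 × 31 = 104.957 mm
Pe = 0.55 × 93.9 = 51.645 mm
D − Pe = 104.957 − 51.645 = 53.312 mm
Volume = 53.312 mm × 261.4 ha × 10 = 139357.6 m³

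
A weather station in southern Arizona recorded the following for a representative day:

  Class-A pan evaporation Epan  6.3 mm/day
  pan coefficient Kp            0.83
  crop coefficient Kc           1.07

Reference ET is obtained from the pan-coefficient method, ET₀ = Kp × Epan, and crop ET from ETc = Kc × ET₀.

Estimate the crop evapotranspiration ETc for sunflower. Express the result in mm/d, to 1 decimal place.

ET₀ = 0.83 × 6.3 = 5.2290 mm/d
ETc = Kc × ET₀ = 1.07 × 5.2290 = 5.5950 mm/d

5.6 mm/d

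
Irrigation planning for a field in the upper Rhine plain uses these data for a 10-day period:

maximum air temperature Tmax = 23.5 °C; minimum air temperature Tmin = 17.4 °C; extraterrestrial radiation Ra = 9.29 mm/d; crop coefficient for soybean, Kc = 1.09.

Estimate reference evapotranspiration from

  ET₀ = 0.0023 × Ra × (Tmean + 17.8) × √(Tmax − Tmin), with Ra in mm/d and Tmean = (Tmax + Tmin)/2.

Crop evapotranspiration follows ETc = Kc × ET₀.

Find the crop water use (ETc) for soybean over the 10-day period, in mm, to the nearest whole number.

22 mm

Tmean = (23.5 + 17.4)/2 = 20.45 °C
ET₀ = 0.0023 × 9.29 × (20.45 + 17.8) × √6.1 = 0.0023 × 9.29 × 38.25 × 2.4698 = 2.0185 mm/d
ETc = Kc × ET₀ = 1.09 × 2.0185 = 2.2002 mm/d
Over 10 days: 2.2002 × 10 = 22.002 mm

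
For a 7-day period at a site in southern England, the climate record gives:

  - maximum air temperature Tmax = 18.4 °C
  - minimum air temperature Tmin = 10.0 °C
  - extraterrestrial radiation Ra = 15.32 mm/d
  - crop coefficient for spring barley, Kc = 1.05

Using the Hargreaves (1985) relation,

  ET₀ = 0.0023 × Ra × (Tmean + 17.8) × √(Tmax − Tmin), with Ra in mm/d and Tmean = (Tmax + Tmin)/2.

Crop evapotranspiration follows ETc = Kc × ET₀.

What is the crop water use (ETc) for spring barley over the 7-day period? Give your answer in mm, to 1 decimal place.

Tmean = (18.4 + 10.0)/2 = 14.20 °C
ET₀ = 0.0023 × 15.32 × (14.20 + 17.8) × √8.4 = 0.0023 × 15.32 × 32.00 × 2.8983 = 3.2680 mm/d
ETc = Kc × ET₀ = 1.05 × 3.2680 = 3.4314 mm/d
Over 7 days: 3.4314 × 7 = 24.020 mm

24.0 mm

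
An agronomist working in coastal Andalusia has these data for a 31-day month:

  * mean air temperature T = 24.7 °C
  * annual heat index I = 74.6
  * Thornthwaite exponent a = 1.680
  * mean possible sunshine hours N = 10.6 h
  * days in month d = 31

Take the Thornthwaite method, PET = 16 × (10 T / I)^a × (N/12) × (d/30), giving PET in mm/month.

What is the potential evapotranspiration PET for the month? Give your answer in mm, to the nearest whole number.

109 mm

10T/I = 10 × 24.7 / 74.6 = 3.3110
(10T/I)^a = 3.3110^1.680 = 7.4736
Uncorrected PET = 16 × 7.4736 = 119.578 mm
Correction = (N/12)(d/30) = (10.6/12)(31/30) = 0.9128
PET = 119.578 × 0.9128 = 109.151 mm/month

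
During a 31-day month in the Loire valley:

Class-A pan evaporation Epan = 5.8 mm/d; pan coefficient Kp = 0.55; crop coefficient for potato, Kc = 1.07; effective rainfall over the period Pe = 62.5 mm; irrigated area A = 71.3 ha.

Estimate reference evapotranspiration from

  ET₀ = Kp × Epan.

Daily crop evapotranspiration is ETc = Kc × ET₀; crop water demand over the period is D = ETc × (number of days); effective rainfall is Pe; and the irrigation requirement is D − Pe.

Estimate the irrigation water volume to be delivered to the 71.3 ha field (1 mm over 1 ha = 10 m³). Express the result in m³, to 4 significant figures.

30880 m³

ET₀ = 0.55 × 5.8 = 3.1900 mm/d
ETc = Kc × ET₀ = 1.07 × 3.1900 = 3.4133 mm/d
Crop demand D = ETc × 31 d = 3.4133 × 31 = 105.812 mm
D − Pe = 105.812 − 62.5 = 43.312 mm
Volume = 43.312 mm × 71.3 ha × 10 = 30881.5 m³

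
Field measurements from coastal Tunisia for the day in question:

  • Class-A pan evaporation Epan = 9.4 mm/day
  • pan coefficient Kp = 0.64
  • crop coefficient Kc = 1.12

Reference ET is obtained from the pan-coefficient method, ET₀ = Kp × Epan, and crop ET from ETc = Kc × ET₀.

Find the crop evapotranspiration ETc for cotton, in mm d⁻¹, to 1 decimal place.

ET₀ = 0.64 × 9.4 = 6.0160 mm/d
ETc = Kc × ET₀ = 1.12 × 6.0160 = 6.7379 mm/d

6.7 mm d⁻¹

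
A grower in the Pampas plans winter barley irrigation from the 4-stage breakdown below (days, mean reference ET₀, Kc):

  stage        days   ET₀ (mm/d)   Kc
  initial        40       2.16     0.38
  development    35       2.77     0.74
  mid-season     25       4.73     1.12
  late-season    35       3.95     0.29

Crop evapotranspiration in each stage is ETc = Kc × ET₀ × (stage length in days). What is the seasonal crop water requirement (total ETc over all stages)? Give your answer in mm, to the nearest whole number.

277 mm

initial: 0.38 × 2.16 × 40 = 32.83 mm
development: 0.74 × 2.77 × 35 = 71.74 mm
mid-season: 1.12 × 4.73 × 25 = 132.44 mm
late-season: 0.29 × 3.95 × 35 = 40.09 mm
Seasonal total = 277.10 mm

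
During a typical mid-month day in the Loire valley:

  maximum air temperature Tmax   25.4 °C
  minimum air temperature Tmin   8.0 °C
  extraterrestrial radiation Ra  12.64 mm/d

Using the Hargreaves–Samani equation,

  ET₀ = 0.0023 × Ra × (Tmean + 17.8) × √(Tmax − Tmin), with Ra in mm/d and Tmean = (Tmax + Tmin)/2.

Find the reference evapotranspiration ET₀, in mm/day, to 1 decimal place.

4.2 mm/day

Tmean = (25.4 + 8.0)/2 = 16.70 °C
ET₀ = 0.0023 × 12.64 × (16.70 + 17.8) × √17.4 = 0.0023 × 12.64 × 34.50 × 4.1713 = 4.1837 mm/d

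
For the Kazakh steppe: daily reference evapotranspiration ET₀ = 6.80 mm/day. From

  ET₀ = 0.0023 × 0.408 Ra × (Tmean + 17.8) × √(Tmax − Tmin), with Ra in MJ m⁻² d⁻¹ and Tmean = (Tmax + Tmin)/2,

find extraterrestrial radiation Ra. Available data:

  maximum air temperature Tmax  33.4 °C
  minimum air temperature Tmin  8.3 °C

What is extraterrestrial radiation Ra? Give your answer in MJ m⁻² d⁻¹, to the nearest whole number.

37 MJ m⁻² d⁻¹

Tmean = (33.4+8.3)/2 = 20.85 °C; ΔT = 25.1
Ra = ET₀ / [0.0023 × 0.408 × (Tmean+17.8) × √ΔT]
   = 6.80 / (0.0023 × 0.408 × 38.65 × 5.0100) = 37.423 MJ m⁻² d⁻¹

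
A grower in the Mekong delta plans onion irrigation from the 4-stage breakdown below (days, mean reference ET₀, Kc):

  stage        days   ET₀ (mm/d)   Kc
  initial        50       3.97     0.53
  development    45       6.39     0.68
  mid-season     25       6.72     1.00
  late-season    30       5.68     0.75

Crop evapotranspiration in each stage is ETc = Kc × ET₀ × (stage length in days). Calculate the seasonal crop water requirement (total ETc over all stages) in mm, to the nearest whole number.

initial: 0.53 × 3.97 × 50 = 105.21 mm
development: 0.68 × 6.39 × 45 = 195.53 mm
mid-season: 1.00 × 6.72 × 25 = 168.00 mm
late-season: 0.75 × 5.68 × 30 = 127.80 mm
Seasonal total = 596.54 mm

597 mm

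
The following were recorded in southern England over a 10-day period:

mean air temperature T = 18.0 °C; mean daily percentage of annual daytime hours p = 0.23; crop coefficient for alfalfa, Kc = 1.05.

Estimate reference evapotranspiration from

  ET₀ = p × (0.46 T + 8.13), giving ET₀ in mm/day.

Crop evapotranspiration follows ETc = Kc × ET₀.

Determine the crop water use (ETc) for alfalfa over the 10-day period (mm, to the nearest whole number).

ET₀ = 0.23 × (0.46 × 18.0 + 8.13) = 0.23 × 16.410 = 3.7743 mm/d
ETc = Kc × ET₀ = 1.05 × 3.7743 = 3.9630 mm/d
Over 10 days: 3.9630 × 10 = 39.630 mm

40 mm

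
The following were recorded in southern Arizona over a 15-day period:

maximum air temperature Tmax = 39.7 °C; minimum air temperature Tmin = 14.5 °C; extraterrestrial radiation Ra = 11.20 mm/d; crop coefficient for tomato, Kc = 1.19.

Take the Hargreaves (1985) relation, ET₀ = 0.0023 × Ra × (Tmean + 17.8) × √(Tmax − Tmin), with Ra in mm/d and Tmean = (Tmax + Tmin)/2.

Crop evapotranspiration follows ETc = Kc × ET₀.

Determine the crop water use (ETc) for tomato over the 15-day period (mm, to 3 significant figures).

Tmean = (39.7 + 14.5)/2 = 27.10 °C
ET₀ = 0.0023 × 11.20 × (27.10 + 17.8) × √25.2 = 0.0023 × 11.20 × 44.90 × 5.0200 = 5.8063 mm/d
ETc = Kc × ET₀ = 1.19 × 5.8063 = 6.9095 mm/d
Over 15 days: 6.9095 × 15 = 103.643 mm

104 mm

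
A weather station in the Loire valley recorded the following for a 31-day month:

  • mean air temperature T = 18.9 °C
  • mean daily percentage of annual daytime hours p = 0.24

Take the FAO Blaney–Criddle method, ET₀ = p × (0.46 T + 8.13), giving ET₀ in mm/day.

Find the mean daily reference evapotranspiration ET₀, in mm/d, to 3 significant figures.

ET₀ = 0.24 × (0.46 × 18.9 + 8.13) = 0.24 × 16.824 = 4.0378 mm/d

4.04 mm/d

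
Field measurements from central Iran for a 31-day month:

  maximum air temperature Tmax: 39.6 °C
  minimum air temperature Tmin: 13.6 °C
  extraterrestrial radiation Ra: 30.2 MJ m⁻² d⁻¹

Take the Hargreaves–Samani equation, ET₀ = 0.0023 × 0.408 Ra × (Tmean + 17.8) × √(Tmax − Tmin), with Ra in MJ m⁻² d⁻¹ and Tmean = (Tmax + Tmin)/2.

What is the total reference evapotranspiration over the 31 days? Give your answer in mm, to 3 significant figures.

Tmean = (39.6 + 13.6)/2 = 26.60 °C
0.408 Ra = 0.408 × 30.2 = 12.3216 mm/d equivalent
ET₀ = 0.0023 × 12.3216 × (26.60 + 17.8) × √26.0 = 0.0023 × 12.3216 × 44.40 × 5.0990 = 6.4160 mm/d
Over 31 days: 6.4160 × 31 = 198.896 mm

199 mm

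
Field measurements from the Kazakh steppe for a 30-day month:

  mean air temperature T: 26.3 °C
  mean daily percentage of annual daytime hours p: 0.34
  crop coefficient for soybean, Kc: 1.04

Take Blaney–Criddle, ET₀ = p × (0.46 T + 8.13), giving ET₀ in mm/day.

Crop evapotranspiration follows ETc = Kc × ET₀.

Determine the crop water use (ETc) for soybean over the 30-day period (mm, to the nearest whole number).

215 mm

ET₀ = 0.34 × (0.46 × 26.3 + 8.13) = 0.34 × 20.228 = 6.8775 mm/d
ETc = Kc × ET₀ = 1.04 × 6.8775 = 7.1526 mm/d
Over 30 days: 7.1526 × 30 = 214.578 mm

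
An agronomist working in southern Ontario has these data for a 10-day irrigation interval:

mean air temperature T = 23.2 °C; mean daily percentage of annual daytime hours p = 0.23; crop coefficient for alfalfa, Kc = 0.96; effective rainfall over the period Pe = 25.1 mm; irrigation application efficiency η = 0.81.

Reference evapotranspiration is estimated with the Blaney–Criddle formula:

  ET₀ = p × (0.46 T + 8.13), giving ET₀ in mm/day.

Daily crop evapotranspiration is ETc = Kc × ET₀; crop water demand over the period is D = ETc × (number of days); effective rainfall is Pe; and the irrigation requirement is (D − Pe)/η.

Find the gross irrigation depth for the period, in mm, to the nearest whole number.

ET₀ = 0.23 × (0.46 × 23.2 + 8.13) = 0.23 × 18.802 = 4.3245 mm/d
ETc = Kc × ET₀ = 0.96 × 4.3245 = 4.1515 mm/d
Crop demand D = ETc × 10 d = 4.1515 × 10 = 41.515 mm
D − Pe = 41.515 − 25.1 = 16.415 mm
Gross irrigation = 16.415 / 0.81 = 20.265 mm

20 mm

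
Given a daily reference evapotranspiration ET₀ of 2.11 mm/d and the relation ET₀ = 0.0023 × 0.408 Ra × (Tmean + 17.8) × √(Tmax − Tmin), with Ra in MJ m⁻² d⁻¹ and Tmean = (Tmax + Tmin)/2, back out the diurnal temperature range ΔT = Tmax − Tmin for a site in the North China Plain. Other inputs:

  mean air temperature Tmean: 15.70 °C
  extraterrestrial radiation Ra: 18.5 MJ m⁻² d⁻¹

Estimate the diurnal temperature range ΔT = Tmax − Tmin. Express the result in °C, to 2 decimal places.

√ΔT = ET₀ / [0.0023 × 0.408 × Ra × (Tmean+17.8)] = 2.11 / (0.0023 × 7.5480 × 33.50) = 3.6281
ΔT = 3.6281² = 13.163 °C

13.16 °C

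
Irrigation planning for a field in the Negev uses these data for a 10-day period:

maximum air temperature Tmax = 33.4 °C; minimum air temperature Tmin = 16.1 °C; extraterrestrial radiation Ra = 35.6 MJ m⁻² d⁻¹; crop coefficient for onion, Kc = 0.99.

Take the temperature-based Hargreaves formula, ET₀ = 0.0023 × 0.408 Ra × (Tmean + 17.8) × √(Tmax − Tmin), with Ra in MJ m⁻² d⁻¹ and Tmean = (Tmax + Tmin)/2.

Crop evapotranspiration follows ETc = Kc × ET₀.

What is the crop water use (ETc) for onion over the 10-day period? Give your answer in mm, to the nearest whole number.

59 mm

Tmean = (33.4 + 16.1)/2 = 24.75 °C
0.408 Ra = 0.408 × 35.6 = 14.5248 mm/d equivalent
ET₀ = 0.0023 × 14.5248 × (24.75 + 17.8) × √17.3 = 0.0023 × 14.5248 × 42.55 × 4.1593 = 5.9123 mm/d
ETc = Kc × ET₀ = 0.99 × 5.9123 = 5.8532 mm/d
Over 10 days: 5.8532 × 10 = 58.532 mm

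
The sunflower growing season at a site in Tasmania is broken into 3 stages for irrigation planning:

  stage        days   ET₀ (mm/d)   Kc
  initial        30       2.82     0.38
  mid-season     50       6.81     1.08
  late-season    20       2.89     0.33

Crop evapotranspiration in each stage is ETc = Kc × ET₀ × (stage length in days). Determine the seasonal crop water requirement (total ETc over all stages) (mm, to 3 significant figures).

initial: 0.38 × 2.82 × 30 = 32.15 mm
mid-season: 1.08 × 6.81 × 50 = 367.74 mm
late-season: 0.33 × 2.89 × 20 = 19.07 mm
Seasonal total = 418.96 mm

419 mm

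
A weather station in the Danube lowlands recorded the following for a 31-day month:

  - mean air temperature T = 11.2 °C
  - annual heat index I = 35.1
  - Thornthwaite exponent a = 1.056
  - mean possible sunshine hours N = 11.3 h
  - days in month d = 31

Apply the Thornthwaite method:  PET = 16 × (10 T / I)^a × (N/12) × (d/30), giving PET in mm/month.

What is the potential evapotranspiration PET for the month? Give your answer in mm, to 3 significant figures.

53.0 mm

10T/I = 10 × 11.2 / 35.1 = 3.1909
(10T/I)^a = 3.1909^1.056 = 3.4051
Uncorrected PET = 16 × 3.4051 = 54.482 mm
Correction = (N/12)(d/30) = (11.3/12)(31/30) = 0.9731
PET = 54.482 × 0.9731 = 53.016 mm/month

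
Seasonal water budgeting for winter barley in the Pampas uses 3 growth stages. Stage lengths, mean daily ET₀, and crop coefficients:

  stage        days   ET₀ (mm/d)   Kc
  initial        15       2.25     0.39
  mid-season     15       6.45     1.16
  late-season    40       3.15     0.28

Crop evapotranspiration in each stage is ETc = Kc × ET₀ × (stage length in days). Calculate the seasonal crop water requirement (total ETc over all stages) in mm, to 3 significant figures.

161 mm

initial: 0.39 × 2.25 × 15 = 13.16 mm
mid-season: 1.16 × 6.45 × 15 = 112.23 mm
late-season: 0.28 × 3.15 × 40 = 35.28 mm
Seasonal total = 160.67 mm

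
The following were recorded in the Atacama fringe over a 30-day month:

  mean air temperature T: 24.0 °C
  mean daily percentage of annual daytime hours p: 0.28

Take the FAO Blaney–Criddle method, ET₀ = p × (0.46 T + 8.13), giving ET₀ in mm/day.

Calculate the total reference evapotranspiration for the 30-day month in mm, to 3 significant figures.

ET₀ = 0.28 × (0.46 × 24.0 + 8.13) = 0.28 × 19.170 = 5.3676 mm/d
Monthly total = 5.3676 × 30 = 161.028 mm

161 mm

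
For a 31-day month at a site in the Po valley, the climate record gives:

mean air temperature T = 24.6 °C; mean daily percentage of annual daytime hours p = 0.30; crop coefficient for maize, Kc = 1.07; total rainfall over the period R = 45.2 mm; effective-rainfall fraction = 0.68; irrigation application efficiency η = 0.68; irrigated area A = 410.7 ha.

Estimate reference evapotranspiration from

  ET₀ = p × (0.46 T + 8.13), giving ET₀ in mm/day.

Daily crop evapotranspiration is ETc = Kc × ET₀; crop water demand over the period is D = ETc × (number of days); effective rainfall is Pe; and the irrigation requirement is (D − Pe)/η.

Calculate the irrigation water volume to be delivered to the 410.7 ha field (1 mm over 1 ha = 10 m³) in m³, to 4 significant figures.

ET₀ = 0.30 × (0.46 × 24.6 + 8.13) = 0.30 × 19.446 = 5.8338 mm/d
ETc = Kc × ET₀ = 1.07 × 5.8338 = 6.2422 mm/d
Crop demand D = ETc × 31 d = 6.2422 × 31 = 193.508 mm
Pe = 0.68 × 45.2 = 30.736 mm
D − Pe = 193.508 − 30.736 = 162.772 mm
Gross irrigation = 162.772 / 0.68 = 239.371 mm
Volume = 239.371 mm × 410.7 ha × 10 = 983096.7 m³

983100 m³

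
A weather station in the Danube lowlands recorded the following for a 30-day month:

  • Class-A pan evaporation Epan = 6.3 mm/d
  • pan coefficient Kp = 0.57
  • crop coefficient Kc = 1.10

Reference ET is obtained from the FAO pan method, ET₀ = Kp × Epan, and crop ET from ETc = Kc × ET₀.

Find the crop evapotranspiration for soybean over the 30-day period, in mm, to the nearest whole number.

ET₀ = 0.57 × 6.3 = 3.5910 mm/d
ETc = Kc × ET₀ = 1.10 × 3.5910 = 3.9501 mm/d
Over 30 days: 3.9501 × 30 = 118.503 mm

119 mm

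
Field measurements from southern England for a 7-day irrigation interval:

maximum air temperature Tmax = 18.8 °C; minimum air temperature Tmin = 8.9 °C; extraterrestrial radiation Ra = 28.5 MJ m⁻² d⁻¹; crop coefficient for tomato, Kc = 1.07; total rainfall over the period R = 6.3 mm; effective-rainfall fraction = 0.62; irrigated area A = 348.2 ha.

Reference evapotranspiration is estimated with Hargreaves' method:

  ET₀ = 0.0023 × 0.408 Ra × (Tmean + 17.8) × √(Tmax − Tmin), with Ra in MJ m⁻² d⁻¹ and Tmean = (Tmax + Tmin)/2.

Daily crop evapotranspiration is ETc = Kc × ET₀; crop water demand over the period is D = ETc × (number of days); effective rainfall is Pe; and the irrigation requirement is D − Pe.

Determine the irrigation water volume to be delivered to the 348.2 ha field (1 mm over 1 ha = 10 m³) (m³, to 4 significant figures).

55860 m³

Tmean = (18.8 + 8.9)/2 = 13.85 °C
0.408 Ra = 0.408 × 28.5 = 11.6280 mm/d equivalent
ET₀ = 0.0023 × 11.6280 × (13.85 + 17.8) × √9.9 = 0.0023 × 11.6280 × 31.65 × 3.1464 = 2.6633 mm/d
ETc = Kc × ET₀ = 1.07 × 2.6633 = 2.8497 mm/d
Crop demand D = ETc × 7 d = 2.8497 × 7 = 19.948 mm
Pe = 0.62 × 6.3 = 3.906 mm
D − Pe = 19.948 − 3.906 = 16.042 mm
Volume = 16.042 mm × 348.2 ha × 10 = 55858.2 m³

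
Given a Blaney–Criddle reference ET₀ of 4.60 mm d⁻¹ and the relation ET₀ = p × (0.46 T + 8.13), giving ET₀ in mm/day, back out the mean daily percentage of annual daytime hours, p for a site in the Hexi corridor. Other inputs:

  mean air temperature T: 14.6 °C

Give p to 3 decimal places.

0.310

p = ET₀ / (0.46 T + 8.13) = 4.60 / (0.46 × 14.6 + 8.13) = 4.60 / 14.846 = 0.3098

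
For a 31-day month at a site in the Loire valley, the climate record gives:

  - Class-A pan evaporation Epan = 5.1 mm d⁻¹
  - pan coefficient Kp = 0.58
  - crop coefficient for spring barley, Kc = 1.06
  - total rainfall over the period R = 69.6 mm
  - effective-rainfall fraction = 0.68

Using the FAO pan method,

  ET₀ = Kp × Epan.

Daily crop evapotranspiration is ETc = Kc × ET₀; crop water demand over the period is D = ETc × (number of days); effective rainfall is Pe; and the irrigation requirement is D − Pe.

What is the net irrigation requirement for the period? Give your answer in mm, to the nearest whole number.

50 mm

ET₀ = 0.58 × 5.1 = 2.9580 mm/d
ETc = Kc × ET₀ = 1.06 × 2.9580 = 3.1355 mm/d
Crop demand D = ETc × 31 d = 3.1355 × 31 = 97.201 mm
Pe = 0.68 × 69.6 = 47.328 mm
D − Pe = 97.201 − 47.328 = 49.873 mm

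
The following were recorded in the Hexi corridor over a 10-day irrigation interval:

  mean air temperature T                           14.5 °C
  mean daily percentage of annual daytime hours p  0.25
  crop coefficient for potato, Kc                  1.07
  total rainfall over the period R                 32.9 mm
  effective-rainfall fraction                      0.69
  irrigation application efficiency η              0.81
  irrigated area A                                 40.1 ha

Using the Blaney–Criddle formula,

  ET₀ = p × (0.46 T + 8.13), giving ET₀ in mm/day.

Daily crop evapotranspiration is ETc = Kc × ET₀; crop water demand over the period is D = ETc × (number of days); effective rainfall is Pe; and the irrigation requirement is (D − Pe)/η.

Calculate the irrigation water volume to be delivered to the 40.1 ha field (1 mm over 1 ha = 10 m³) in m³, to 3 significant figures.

ET₀ = 0.25 × (0.46 × 14.5 + 8.13) = 0.25 × 14.800 = 3.7000 mm/d
ETc = Kc × ET₀ = 1.07 × 3.7000 = 3.9590 mm/d
Crop demand D = ETc × 10 d = 3.9590 × 10 = 39.590 mm
Pe = 0.69 × 32.9 = 22.701 mm
D − Pe = 39.590 − 22.701 = 16.889 mm
Gross irrigation = 16.889 / 0.81 = 20.851 mm
Volume = 20.851 mm × 40.1 ha × 10 = 8361.3 m³

8360 m³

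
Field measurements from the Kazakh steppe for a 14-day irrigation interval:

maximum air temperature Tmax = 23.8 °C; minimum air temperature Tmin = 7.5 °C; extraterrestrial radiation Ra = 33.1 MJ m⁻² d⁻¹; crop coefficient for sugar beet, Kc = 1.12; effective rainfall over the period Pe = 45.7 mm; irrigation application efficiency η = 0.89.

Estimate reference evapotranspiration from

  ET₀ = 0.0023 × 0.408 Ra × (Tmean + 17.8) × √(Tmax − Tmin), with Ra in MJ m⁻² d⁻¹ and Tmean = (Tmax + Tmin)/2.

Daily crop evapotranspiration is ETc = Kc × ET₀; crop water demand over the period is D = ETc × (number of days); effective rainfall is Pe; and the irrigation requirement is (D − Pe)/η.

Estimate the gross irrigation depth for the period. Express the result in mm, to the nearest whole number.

Tmean = (23.8 + 7.5)/2 = 15.65 °C
0.408 Ra = 0.408 × 33.1 = 13.5048 mm/d equivalent
ET₀ = 0.0023 × 13.5048 × (15.65 + 17.8) × √16.3 = 0.0023 × 13.5048 × 33.45 × 4.0373 = 4.1947 mm/d
ETc = Kc × ET₀ = 1.12 × 4.1947 = 4.6981 mm/d
Crop demand D = ETc × 14 d = 4.6981 × 14 = 65.773 mm
D − Pe = 65.773 − 45.7 = 20.073 mm
Gross irrigation = 20.073 / 0.89 = 22.554 mm

23 mm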